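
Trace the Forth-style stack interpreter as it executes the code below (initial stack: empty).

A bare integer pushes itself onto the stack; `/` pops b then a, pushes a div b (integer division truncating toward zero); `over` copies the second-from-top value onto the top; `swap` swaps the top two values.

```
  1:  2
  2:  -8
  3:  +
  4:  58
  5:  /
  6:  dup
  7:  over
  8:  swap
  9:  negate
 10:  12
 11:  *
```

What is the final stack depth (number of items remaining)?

2       2
-8      2 -8
+       -6
58      -6 58
/       0
dup     0 0
over    0 0 0
swap    0 0 0
negate  0 0 0
12      0 0 0 12
*       0 0 0

3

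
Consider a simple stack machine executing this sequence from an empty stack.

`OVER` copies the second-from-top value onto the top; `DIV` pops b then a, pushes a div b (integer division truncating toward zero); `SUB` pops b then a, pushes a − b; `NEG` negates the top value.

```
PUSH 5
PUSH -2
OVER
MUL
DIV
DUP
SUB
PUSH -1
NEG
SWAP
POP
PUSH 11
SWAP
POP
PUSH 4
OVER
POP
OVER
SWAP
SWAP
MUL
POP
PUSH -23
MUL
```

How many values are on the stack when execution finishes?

1

PUSH 5   → [5]
PUSH -2  → [5, -2]
OVER     → [5, -2, 5]
MUL      → [5, -10]
DIV      → [0]
DUP      → [0, 0]
SUB      → [0]
PUSH -1  → [0, -1]
NEG      → [0, 1]
SWAP     → [1, 0]
POP      → [1]
PUSH 11  → [1, 11]
SWAP     → [11, 1]
POP      → [11]
PUSH 4   → [11, 4]
OVER     → [11, 4, 11]
POP      → [11, 4]
OVER     → [11, 4, 11]
SWAP     → [11, 11, 4]
SWAP     → [11, 4, 11]
MUL      → [11, 44]
POP      → [11]
PUSH -23 → [11, -23]
MUL      → [-253]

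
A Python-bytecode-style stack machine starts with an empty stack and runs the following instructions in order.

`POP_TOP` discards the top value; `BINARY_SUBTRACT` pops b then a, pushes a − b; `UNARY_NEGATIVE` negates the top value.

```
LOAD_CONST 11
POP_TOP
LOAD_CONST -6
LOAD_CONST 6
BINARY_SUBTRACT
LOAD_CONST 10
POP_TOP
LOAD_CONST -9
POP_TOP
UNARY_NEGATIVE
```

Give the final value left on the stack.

12

LOAD_CONST 11    11
POP_TOP          (empty)
LOAD_CONST -6    -6
LOAD_CONST 6     -6 6
BINARY_SUBTRACT  -12
LOAD_CONST 10    -12 10
POP_TOP          -12
LOAD_CONST -9    -12 -9
POP_TOP          -12
UNARY_NEGATIVE   12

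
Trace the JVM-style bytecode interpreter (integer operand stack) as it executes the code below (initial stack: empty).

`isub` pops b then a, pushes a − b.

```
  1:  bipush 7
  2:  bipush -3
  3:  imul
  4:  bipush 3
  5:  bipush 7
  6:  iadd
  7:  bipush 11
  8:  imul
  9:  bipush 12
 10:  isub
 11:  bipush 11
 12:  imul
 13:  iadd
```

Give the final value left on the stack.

1057

bipush 7  -> 7
bipush -3 -> 7 -3
imul      -> -21
bipush 3  -> -21 3
bipush 7  -> -21 3 7
iadd      -> -21 10
bipush 11 -> -21 10 11
imul      -> -21 110
bipush 12 -> -21 110 12
isub      -> -21 98
bipush 11 -> -21 98 11
imul      -> -21 1078
iadd      -> 1057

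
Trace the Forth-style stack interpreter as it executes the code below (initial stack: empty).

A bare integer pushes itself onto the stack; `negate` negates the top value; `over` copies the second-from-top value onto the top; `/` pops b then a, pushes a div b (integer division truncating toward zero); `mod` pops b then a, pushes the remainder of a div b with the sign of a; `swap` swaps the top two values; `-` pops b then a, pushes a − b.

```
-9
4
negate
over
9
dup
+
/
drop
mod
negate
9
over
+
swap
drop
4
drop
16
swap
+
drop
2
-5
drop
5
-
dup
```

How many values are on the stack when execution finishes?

2

-9     : [-9]
4      : [-9, 4]
negate : [-9, -4]
over   : [-9, -4, -9]
9      : [-9, -4, -9, 9]
dup    : [-9, -4, -9, 9, 9]
+      : [-9, -4, -9, 18]
/      : [-9, -4, 0]
drop   : [-9, -4]
mod    : [-1]
negate : [1]
9      : [1, 9]
over   : [1, 9, 1]
+      : [1, 10]
swap   : [10, 1]
drop   : [10]
4      : [10, 4]
drop   : [10]
16     : [10, 16]
swap   : [16, 10]
+      : [26]
drop   : []
2      : [2]
-5     : [2, -5]
drop   : [2]
5      : [2, 5]
-      : [-3]
dup    : [-3, -3]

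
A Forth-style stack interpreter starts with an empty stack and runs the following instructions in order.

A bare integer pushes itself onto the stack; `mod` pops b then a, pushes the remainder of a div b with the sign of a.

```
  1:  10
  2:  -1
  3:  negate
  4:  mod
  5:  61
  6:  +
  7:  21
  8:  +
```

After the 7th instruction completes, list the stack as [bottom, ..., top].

[61, 21]

10     : 10
-1     : 10 -1
negate : 10 1
mod    : 0
61     : 0 61
+      : 61
21     : 61 21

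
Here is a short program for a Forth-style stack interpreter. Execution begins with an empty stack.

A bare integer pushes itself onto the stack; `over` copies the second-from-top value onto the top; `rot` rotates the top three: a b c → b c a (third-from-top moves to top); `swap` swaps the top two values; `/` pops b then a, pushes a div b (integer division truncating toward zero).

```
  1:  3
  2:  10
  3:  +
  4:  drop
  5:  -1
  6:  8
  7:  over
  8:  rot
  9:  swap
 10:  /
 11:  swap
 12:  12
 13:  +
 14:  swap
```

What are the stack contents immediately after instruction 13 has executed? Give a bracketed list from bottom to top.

[1, 20]

3    : 3
10   : 3 10
+    : 13
drop : (empty)
-1   : -1
8    : -1 8
over : -1 8 -1
rot  : 8 -1 -1
swap : 8 -1 -1
/    : 8 1
swap : 1 8
12   : 1 8 12
+    : 1 20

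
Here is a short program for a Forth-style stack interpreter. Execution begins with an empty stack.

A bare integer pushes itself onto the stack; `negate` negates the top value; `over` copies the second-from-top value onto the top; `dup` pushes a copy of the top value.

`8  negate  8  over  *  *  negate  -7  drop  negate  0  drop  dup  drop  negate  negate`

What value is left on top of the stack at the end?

8       8
negate  -8
8       -8 8
over    -8 8 -8
*       -8 -64
*       512
negate  -512
-7      -512 -7
drop    -512
negate  512
0       512 0
drop    512
dup     512 512
drop    512
negate  -512
negate  512

512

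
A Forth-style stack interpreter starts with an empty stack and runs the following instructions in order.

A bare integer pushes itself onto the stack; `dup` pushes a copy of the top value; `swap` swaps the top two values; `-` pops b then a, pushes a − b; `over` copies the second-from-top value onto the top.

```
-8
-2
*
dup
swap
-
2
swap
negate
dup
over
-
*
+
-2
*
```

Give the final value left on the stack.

-8     : -8
-2     : -8 -2
*      : 16
dup    : 16 16
swap   : 16 16
-      : 0
2      : 0 2
swap   : 2 0
negate : 2 0
dup    : 2 0 0
over   : 2 0 0 0
-      : 2 0 0
*      : 2 0
+      : 2
-2     : 2 -2
*      : -4

-4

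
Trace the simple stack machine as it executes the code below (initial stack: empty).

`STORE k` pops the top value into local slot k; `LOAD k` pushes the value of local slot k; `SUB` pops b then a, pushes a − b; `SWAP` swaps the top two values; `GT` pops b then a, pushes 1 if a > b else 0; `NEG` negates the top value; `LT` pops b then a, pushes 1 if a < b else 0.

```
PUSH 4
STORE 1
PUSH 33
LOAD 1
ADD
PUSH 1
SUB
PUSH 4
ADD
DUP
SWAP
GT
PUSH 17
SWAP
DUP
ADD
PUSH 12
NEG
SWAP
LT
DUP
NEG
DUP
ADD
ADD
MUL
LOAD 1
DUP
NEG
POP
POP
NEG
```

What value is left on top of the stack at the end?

17

PUSH 4  → [4]
STORE 1 → []
PUSH 33 → [33]
LOAD 1  → [33, 4]
ADD     → [37]
PUSH 1  → [37, 1]
SUB     → [36]
PUSH 4  → [36, 4]
ADD     → [40]
DUP     → [40, 40]
SWAP    → [40, 40]
GT      → [0]
PUSH 17 → [0, 17]
SWAP    → [17, 0]
DUP     → [17, 0, 0]
ADD     → [17, 0]
PUSH 12 → [17, 0, 12]
NEG     → [17, 0, -12]
SWAP    → [17, -12, 0]
LT      → [17, 1]
DUP     → [17, 1, 1]
NEG     → [17, 1, -1]
DUP     → [17, 1, -1, -1]
ADD     → [17, 1, -2]
ADD     → [17, -1]
MUL     → [-17]
LOAD 1  → [-17, 4]
DUP     → [-17, 4, 4]
NEG     → [-17, 4, -4]
POP     → [-17, 4]
POP     → [-17]
NEG     → [17]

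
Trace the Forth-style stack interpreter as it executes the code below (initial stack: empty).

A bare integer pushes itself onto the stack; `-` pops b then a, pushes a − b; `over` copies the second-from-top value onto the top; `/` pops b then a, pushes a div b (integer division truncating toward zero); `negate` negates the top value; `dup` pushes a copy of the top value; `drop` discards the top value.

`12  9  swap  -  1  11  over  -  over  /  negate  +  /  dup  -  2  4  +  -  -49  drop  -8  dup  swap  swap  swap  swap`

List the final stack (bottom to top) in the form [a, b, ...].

[-6, -8, -8]

12      [12]
9       [12, 9]
swap    [9, 12]
-       [-3]
1       [-3, 1]
11      [-3, 1, 11]
over    [-3, 1, 11, 1]
-       [-3, 1, 10]
over    [-3, 1, 10, 1]
/       [-3, 1, 10]
negate  [-3, 1, -10]
+       [-3, -9]
/       [0]
dup     [0, 0]
-       [0]
2       [0, 2]
4       [0, 2, 4]
+       [0, 6]
-       [-6]
-49     [-6, -49]
drop    [-6]
-8      [-6, -8]
dup     [-6, -8, -8]
swap    [-6, -8, -8]
swap    [-6, -8, -8]
swap    [-6, -8, -8]
swap    [-6, -8, -8]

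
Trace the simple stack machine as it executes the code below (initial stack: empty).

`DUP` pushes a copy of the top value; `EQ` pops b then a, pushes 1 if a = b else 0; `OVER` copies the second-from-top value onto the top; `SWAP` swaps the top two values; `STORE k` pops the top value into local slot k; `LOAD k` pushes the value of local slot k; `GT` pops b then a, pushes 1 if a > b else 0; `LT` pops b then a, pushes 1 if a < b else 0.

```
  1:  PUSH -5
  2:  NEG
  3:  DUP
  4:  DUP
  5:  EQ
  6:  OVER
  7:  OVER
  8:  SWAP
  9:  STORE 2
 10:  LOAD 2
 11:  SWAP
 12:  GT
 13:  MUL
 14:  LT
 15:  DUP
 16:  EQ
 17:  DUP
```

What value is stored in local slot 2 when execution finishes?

PUSH -5 → -5
NEG     → 5
DUP     → 5 5
DUP     → 5 5 5
EQ      → 5 1
OVER    → 5 1 5
OVER    → 5 1 5 1
SWAP    → 5 1 1 5
STORE 2 → 5 1 1
LOAD 2  → 5 1 1 5
SWAP    → 5 1 5 1
GT      → 5 1 1
MUL     → 5 1
LT      → 0
DUP     → 0 0
EQ      → 1
DUP     → 1 1

5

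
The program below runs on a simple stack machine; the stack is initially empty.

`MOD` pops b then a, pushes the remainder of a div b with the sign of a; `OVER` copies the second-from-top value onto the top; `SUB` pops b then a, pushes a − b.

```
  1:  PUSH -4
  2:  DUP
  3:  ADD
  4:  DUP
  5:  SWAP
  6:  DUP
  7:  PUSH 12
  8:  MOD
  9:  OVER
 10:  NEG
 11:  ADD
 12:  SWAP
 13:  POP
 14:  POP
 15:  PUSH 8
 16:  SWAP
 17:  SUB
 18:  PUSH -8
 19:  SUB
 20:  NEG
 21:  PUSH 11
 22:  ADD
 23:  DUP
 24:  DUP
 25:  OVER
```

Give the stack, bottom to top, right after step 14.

[-8]

PUSH -4  -4
DUP      -4 -4
ADD      -8
DUP      -8 -8
SWAP     -8 -8
DUP      -8 -8 -8
PUSH 12  -8 -8 -8 12
MOD      -8 -8 -8
OVER     -8 -8 -8 -8
NEG      -8 -8 -8 8
ADD      -8 -8 0
SWAP     -8 0 -8
POP      -8 0
POP      -8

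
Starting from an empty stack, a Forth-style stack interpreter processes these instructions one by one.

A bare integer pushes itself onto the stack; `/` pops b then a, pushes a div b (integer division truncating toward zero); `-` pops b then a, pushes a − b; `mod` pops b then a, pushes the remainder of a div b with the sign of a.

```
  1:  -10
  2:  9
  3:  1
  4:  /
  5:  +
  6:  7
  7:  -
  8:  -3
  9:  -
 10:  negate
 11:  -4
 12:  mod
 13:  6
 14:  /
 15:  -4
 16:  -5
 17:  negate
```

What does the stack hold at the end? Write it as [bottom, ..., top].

[0, -4, 5]

-10    : [-10]
9      : [-10, 9]
1      : [-10, 9, 1]
/      : [-10, 9]
+      : [-1]
7      : [-1, 7]
-      : [-8]
-3     : [-8, -3]
-      : [-5]
negate : [5]
-4     : [5, -4]
mod    : [1]
6      : [1, 6]
/      : [0]
-4     : [0, -4]
-5     : [0, -4, -5]
negate : [0, -4, 5]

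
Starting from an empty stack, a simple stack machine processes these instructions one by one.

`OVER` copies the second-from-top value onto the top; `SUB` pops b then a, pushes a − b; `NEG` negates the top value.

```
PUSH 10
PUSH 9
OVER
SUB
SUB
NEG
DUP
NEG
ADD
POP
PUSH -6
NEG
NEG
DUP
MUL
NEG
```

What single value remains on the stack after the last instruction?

PUSH 10 : 10
PUSH 9  : 10 9
OVER    : 10 9 10
SUB     : 10 -1
SUB     : 11
NEG     : -11
DUP     : -11 -11
NEG     : -11 11
ADD     : 0
POP     : (empty)
PUSH -6 : -6
NEG     : 6
NEG     : -6
DUP     : -6 -6
MUL     : 36
NEG     : -36

-36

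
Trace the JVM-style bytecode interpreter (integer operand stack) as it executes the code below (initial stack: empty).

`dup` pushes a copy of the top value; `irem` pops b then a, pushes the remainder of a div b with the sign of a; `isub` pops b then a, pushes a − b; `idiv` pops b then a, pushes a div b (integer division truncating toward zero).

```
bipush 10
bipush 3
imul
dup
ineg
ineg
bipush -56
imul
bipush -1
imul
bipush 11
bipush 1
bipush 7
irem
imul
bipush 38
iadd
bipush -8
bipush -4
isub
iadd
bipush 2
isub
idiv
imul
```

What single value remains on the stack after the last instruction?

bipush 10   10
bipush 3    10 3
imul        30
dup         30 30
ineg        30 -30
ineg        30 30
bipush -56  30 30 -56
imul        30 -1680
bipush -1   30 -1680 -1
imul        30 1680
bipush 11   30 1680 11
bipush 1    30 1680 11 1
bipush 7    30 1680 11 1 7
irem        30 1680 11 1
imul        30 1680 11
bipush 38   30 1680 11 38
iadd        30 1680 49
bipush -8   30 1680 49 -8
bipush -4   30 1680 49 -8 -4
isub        30 1680 49 -4
iadd        30 1680 45
bipush 2    30 1680 45 2
isub        30 1680 43
idiv        30 39
imul        1170

1170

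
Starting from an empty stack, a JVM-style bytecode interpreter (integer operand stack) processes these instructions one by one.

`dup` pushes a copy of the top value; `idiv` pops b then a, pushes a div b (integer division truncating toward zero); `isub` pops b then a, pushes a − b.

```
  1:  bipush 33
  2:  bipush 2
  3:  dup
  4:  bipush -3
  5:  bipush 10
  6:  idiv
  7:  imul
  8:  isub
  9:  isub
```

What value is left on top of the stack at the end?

bipush 33  33
bipush 2   33 2
dup        33 2 2
bipush -3  33 2 2 -3
bipush 10  33 2 2 -3 10
idiv       33 2 2 0
imul       33 2 0
isub       33 2
isub       31

31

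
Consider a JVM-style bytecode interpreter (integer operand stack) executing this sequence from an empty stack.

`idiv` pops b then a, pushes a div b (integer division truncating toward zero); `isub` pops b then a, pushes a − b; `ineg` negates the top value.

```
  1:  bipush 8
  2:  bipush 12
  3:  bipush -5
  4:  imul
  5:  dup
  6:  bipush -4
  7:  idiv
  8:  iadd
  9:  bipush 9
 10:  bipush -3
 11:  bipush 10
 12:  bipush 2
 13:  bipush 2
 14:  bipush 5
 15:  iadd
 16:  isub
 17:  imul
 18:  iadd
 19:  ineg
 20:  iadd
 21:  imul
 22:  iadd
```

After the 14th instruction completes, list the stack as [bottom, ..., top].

[8, -45, 9, -3, 10, 2, 2, 5]

bipush 8  → [8]
bipush 12 → [8, 12]
bipush -5 → [8, 12, -5]
imul      → [8, -60]
dup       → [8, -60, -60]
bipush -4 → [8, -60, -60, -4]
idiv      → [8, -60, 15]
iadd      → [8, -45]
bipush 9  → [8, -45, 9]
bipush -3 → [8, -45, 9, -3]
bipush 10 → [8, -45, 9, -3, 10]
bipush 2  → [8, -45, 9, -3, 10, 2]
bipush 2  → [8, -45, 9, -3, 10, 2, 2]
bipush 5  → [8, -45, 9, -3, 10, 2, 2, 5]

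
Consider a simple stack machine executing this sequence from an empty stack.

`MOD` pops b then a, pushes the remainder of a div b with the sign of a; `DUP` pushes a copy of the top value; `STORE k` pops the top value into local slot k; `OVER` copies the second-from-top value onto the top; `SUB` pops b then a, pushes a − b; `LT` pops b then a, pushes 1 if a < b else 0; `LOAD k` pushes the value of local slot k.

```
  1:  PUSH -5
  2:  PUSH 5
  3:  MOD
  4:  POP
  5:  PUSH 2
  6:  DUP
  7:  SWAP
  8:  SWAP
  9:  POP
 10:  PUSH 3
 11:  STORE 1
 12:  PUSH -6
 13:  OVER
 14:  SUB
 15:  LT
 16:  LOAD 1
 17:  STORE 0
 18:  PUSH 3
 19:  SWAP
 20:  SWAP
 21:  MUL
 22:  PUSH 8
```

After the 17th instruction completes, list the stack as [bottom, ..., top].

[0]

PUSH -5 → [-5]
PUSH 5  → [-5, 5]
MOD     → [0]
POP     → []
PUSH 2  → [2]
DUP     → [2, 2]
SWAP    → [2, 2]
SWAP    → [2, 2]
POP     → [2]
PUSH 3  → [2, 3]
STORE 1 → [2]
PUSH -6 → [2, -6]
OVER    → [2, -6, 2]
SUB     → [2, -8]
LT      → [0]
LOAD 1  → [0, 3]
STORE 0 → [0]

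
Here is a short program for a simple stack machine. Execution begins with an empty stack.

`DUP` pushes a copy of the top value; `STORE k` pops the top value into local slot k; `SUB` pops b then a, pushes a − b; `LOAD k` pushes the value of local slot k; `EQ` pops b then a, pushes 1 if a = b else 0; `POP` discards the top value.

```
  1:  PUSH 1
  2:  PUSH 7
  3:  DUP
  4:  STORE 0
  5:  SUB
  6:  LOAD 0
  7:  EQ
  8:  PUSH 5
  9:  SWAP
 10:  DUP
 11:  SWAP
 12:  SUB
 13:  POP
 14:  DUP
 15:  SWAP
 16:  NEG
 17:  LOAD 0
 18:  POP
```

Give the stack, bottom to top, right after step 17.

PUSH 1  : [1]
PUSH 7  : [1, 7]
DUP     : [1, 7, 7]
STORE 0 : [1, 7]
SUB     : [-6]
LOAD 0  : [-6, 7]
EQ      : [0]
PUSH 5  : [0, 5]
SWAP    : [5, 0]
DUP     : [5, 0, 0]
SWAP    : [5, 0, 0]
SUB     : [5, 0]
POP     : [5]
DUP     : [5, 5]
SWAP    : [5, 5]
NEG     : [5, -5]
LOAD 0  : [5, -5, 7]

[5, -5, 7]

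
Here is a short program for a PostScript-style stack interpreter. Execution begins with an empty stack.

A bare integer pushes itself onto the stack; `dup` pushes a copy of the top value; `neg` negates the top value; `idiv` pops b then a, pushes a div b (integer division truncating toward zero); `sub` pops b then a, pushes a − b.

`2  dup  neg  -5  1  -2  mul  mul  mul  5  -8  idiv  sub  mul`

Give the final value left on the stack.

-40

2    → 2
dup  → 2 2
neg  → 2 -2
-5   → 2 -2 -5
1    → 2 -2 -5 1
-2   → 2 -2 -5 1 -2
mul  → 2 -2 -5 -2
mul  → 2 -2 10
mul  → 2 -20
5    → 2 -20 5
-8   → 2 -20 5 -8
idiv → 2 -20 0
sub  → 2 -20
mul  → -40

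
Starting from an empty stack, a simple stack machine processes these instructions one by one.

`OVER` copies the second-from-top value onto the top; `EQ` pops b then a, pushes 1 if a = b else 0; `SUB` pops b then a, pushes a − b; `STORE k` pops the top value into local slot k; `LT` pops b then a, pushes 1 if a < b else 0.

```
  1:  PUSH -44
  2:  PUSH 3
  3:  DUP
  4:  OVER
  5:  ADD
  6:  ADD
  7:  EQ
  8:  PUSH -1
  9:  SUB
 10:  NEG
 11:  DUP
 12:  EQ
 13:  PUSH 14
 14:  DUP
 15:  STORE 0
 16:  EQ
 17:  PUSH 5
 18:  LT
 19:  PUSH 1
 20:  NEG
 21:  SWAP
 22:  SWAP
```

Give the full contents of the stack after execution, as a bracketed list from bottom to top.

PUSH -44 : [-44]
PUSH 3   : [-44, 3]
DUP      : [-44, 3, 3]
OVER     : [-44, 3, 3, 3]
ADD      : [-44, 3, 6]
ADD      : [-44, 9]
EQ       : [0]
PUSH -1  : [0, -1]
SUB      : [1]
NEG      : [-1]
DUP      : [-1, -1]
EQ       : [1]
PUSH 14  : [1, 14]
DUP      : [1, 14, 14]
STORE 0  : [1, 14]
EQ       : [0]
PUSH 5   : [0, 5]
LT       : [1]
PUSH 1   : [1, 1]
NEG      : [1, -1]
SWAP     : [-1, 1]
SWAP     : [1, -1]

[1, -1]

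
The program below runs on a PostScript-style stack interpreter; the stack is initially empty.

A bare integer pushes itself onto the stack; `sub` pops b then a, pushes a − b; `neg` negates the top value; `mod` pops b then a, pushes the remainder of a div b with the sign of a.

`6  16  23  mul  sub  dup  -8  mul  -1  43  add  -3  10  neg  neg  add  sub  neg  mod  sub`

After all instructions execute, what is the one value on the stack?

-388

6   : 6
16  : 6 16
23  : 6 16 23
mul : 6 368
sub : -362
dup : -362 -362
-8  : -362 -362 -8
mul : -362 2896
-1  : -362 2896 -1
43  : -362 2896 -1 43
add : -362 2896 42
-3  : -362 2896 42 -3
10  : -362 2896 42 -3 10
neg : -362 2896 42 -3 -10
neg : -362 2896 42 -3 10
add : -362 2896 42 7
sub : -362 2896 35
neg : -362 2896 -35
mod : -362 26
sub : -388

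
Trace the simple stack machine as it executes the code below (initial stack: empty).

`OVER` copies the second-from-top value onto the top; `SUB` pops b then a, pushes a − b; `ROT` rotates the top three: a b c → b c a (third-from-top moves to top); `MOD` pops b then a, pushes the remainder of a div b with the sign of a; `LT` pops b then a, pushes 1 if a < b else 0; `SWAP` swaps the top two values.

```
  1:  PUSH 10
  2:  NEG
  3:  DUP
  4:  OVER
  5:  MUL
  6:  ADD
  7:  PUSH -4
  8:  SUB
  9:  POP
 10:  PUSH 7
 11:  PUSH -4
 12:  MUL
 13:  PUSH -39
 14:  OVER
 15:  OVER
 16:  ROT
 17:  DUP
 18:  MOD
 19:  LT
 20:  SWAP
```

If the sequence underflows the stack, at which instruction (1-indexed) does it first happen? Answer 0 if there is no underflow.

PUSH 10  → [10]
NEG      → [-10]
DUP      → [-10, -10]
OVER     → [-10, -10, -10]
MUL      → [-10, 100]
ADD      → [90]
PUSH -4  → [90, -4]
SUB      → [94]
POP      → []
PUSH 7   → [7]
PUSH -4  → [7, -4]
MUL      → [-28]
PUSH -39 → [-28, -39]
OVER     → [-28, -39, -28]
OVER     → [-28, -39, -28, -39]
ROT      → [-28, -28, -39, -39]
DUP      → [-28, -28, -39, -39, -39]
MOD      → [-28, -28, -39, 0]
LT       → [-28, -28, 1]
SWAP     → [-28, 1, -28]

0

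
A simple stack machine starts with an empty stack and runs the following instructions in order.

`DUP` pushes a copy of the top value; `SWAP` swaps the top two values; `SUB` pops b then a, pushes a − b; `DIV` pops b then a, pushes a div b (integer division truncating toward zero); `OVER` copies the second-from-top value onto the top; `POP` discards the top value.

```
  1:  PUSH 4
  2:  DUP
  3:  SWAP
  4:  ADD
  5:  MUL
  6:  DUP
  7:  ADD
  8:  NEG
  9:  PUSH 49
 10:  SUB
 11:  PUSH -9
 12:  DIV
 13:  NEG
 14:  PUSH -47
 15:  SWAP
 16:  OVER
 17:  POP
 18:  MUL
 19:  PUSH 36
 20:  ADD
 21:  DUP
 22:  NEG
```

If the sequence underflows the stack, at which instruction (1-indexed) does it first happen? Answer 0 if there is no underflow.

PUSH 4 -> [4]
DUP    -> [4, 4]
SWAP   -> [4, 4]
ADD    -> [8]
MUL  — needs 2 operands, stack has 1 → underflow

5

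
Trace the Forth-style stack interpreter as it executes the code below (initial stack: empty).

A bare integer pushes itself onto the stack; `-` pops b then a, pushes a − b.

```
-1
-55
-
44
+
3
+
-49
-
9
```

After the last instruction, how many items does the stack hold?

2

-1  → -1
-55 → -1 -55
-   → 54
44  → 54 44
+   → 98
3   → 98 3
+   → 101
-49 → 101 -49
-   → 150
9   → 150 9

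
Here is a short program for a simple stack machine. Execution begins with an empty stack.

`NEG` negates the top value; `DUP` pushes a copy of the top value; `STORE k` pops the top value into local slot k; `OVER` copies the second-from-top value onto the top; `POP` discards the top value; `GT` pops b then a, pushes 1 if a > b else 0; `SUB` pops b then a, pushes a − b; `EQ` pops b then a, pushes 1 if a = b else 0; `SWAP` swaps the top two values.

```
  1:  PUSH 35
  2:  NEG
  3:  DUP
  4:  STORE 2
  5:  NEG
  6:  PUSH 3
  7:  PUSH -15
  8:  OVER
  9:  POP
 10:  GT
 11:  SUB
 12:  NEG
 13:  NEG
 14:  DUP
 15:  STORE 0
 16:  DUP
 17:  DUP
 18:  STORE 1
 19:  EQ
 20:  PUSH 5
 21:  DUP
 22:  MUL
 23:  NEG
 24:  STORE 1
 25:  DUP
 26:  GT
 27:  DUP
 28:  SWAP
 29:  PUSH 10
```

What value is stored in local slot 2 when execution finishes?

PUSH 35  -> [35]
NEG      -> [-35]
DUP      -> [-35, -35]
STORE 2  -> [-35]
NEG      -> [35]
PUSH 3   -> [35, 3]
PUSH -15 -> [35, 3, -15]
OVER     -> [35, 3, -15, 3]
POP      -> [35, 3, -15]
GT       -> [35, 1]
SUB      -> [34]
NEG      -> [-34]
NEG      -> [34]
DUP      -> [34, 34]
STORE 0  -> [34]
DUP      -> [34, 34]
DUP      -> [34, 34, 34]
STORE 1  -> [34, 34]
EQ       -> [1]
PUSH 5   -> [1, 5]
DUP      -> [1, 5, 5]
MUL      -> [1, 25]
NEG      -> [1, -25]
STORE 1  -> [1]
DUP      -> [1, 1]
GT       -> [0]
DUP      -> [0, 0]
SWAP     -> [0, 0]
PUSH 10  -> [0, 0, 10]

-35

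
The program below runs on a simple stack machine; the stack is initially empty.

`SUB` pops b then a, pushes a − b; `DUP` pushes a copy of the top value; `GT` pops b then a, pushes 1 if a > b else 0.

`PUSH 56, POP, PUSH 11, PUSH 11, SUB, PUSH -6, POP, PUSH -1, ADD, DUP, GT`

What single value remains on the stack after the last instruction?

PUSH 56 : [56]
POP     : []
PUSH 11 : [11]
PUSH 11 : [11, 11]
SUB     : [0]
PUSH -6 : [0, -6]
POP     : [0]
PUSH -1 : [0, -1]
ADD     : [-1]
DUP     : [-1, -1]
GT      : [0]

0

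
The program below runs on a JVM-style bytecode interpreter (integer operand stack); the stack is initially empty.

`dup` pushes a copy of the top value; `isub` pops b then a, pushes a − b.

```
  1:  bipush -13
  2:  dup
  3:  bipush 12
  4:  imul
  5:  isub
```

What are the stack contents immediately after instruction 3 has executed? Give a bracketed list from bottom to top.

bipush -13 -> -13
dup        -> -13 -13
bipush 12  -> -13 -13 12

[-13, -13, 12]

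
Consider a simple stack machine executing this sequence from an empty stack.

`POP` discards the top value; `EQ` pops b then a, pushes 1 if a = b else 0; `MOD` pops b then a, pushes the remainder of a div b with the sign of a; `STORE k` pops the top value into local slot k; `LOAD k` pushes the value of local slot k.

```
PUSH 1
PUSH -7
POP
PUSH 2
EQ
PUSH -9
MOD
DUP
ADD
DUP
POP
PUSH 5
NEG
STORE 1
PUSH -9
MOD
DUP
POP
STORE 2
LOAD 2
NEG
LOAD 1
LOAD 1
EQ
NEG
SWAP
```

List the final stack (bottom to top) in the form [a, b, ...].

PUSH 1   1
PUSH -7  1 -7
POP      1
PUSH 2   1 2
EQ       0
PUSH -9  0 -9
MOD      0
DUP      0 0
ADD      0
DUP      0 0
POP      0
PUSH 5   0 5
NEG      0 -5
STORE 1  0
PUSH -9  0 -9
MOD      0
DUP      0 0
POP      0
STORE 2  (empty)
LOAD 2   0
NEG      0
LOAD 1   0 -5
LOAD 1   0 -5 -5
EQ       0 1
NEG      0 -1
SWAP     -1 0

[-1, 0]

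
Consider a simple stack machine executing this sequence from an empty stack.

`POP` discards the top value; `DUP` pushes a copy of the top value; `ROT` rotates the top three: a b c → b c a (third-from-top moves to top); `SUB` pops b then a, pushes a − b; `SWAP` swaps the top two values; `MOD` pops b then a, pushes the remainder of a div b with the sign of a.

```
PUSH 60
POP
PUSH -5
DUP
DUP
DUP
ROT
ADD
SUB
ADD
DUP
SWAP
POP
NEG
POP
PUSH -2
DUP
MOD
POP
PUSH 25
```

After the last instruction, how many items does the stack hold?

PUSH 60 : 60
POP     : (empty)
PUSH -5 : -5
DUP     : -5 -5
DUP     : -5 -5 -5
DUP     : -5 -5 -5 -5
ROT     : -5 -5 -5 -5
ADD     : -5 -5 -10
SUB     : -5 5
ADD     : 0
DUP     : 0 0
SWAP    : 0 0
POP     : 0
NEG     : 0
POP     : (empty)
PUSH -2 : -2
DUP     : -2 -2
MOD     : 0
POP     : (empty)
PUSH 25 : 25

1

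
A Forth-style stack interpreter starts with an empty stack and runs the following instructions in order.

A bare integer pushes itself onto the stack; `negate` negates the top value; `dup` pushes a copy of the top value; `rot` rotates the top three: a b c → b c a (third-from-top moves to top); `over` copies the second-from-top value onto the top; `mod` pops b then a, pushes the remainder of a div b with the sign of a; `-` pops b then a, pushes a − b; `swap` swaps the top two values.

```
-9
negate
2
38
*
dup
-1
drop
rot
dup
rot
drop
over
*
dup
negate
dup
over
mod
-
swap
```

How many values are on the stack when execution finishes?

-9      -9
negate  9
2       9 2
38      9 2 38
*       9 76
dup     9 76 76
-1      9 76 76 -1
drop    9 76 76
rot     76 76 9
dup     76 76 9 9
rot     76 9 9 76
drop    76 9 9
over    76 9 9 9
*       76 9 81
dup     76 9 81 81
negate  76 9 81 -81
dup     76 9 81 -81 -81
over    76 9 81 -81 -81 -81
mod     76 9 81 -81 0
-       76 9 81 -81
swap    76 9 -81 81

4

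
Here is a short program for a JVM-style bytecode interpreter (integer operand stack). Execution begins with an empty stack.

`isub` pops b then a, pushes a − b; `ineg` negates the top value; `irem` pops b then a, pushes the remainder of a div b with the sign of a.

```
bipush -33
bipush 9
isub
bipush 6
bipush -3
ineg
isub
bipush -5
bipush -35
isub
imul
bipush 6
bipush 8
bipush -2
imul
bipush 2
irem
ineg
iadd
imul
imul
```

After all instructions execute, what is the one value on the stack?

-22680

bipush -33 : [-33]
bipush 9   : [-33, 9]
isub       : [-42]
bipush 6   : [-42, 6]
bipush -3  : [-42, 6, -3]
ineg       : [-42, 6, 3]
isub       : [-42, 3]
bipush -5  : [-42, 3, -5]
bipush -35 : [-42, 3, -5, -35]
isub       : [-42, 3, 30]
imul       : [-42, 90]
bipush 6   : [-42, 90, 6]
bipush 8   : [-42, 90, 6, 8]
bipush -2  : [-42, 90, 6, 8, -2]
imul       : [-42, 90, 6, -16]
bipush 2   : [-42, 90, 6, -16, 2]
irem       : [-42, 90, 6, 0]
ineg       : [-42, 90, 6, 0]
iadd       : [-42, 90, 6]
imul       : [-42, 540]
imul       : [-22680]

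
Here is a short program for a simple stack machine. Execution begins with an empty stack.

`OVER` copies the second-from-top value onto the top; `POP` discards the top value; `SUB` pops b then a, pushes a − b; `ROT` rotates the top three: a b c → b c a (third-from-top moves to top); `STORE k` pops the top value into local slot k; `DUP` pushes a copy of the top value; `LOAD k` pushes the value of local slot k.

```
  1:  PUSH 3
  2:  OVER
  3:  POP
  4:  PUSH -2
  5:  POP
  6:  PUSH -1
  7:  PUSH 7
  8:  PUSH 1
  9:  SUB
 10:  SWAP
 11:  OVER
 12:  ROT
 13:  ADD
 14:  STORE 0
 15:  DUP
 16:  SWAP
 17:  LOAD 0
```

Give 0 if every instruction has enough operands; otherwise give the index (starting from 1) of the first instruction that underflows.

2

PUSH 3  [3]
OVER  — needs 2 operands, stack has 1 → underflow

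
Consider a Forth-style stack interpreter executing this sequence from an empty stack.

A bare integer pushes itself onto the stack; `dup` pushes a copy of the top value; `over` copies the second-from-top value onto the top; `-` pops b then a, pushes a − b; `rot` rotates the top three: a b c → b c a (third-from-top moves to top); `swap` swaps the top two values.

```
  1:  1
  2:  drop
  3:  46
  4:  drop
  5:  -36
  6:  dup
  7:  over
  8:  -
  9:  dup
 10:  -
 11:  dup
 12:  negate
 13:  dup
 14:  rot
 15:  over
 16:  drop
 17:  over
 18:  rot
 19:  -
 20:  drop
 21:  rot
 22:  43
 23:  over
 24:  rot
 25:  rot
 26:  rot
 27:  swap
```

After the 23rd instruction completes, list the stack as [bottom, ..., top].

1      → 1
drop   → (empty)
46     → 46
drop   → (empty)
-36    → -36
dup    → -36 -36
over   → -36 -36 -36
-      → -36 0
dup    → -36 0 0
-      → -36 0
dup    → -36 0 0
negate → -36 0 0
dup    → -36 0 0 0
rot    → -36 0 0 0
over   → -36 0 0 0 0
drop   → -36 0 0 0
over   → -36 0 0 0 0
rot    → -36 0 0 0 0
-      → -36 0 0 0
drop   → -36 0 0
rot    → 0 0 -36
43     → 0 0 -36 43
over   → 0 0 -36 43 -36

[0, 0, -36, 43, -36]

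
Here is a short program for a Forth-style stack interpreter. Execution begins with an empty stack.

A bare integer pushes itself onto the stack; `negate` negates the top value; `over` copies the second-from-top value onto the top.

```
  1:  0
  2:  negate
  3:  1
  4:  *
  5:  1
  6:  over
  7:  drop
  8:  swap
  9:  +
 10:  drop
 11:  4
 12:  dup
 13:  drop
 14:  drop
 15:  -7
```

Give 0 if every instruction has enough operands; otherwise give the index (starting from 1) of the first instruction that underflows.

0      : [0]
negate : [0]
1      : [0, 1]
*      : [0]
1      : [0, 1]
over   : [0, 1, 0]
drop   : [0, 1]
swap   : [1, 0]
+      : [1]
drop   : []
4      : [4]
dup    : [4, 4]
drop   : [4]
drop   : []
-7     : [-7]

0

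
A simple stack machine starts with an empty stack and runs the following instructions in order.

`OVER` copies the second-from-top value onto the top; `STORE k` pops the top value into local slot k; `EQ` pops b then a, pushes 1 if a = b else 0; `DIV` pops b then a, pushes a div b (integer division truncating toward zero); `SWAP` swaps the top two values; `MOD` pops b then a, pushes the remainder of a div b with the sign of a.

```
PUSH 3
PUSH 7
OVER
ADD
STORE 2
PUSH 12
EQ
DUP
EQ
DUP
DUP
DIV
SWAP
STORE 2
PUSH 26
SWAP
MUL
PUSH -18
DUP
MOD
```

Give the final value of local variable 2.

1

PUSH 3   -> 3
PUSH 7   -> 3 7
OVER     -> 3 7 3
ADD      -> 3 10
STORE 2  -> 3
PUSH 12  -> 3 12
EQ       -> 0
DUP      -> 0 0
EQ       -> 1
DUP      -> 1 1
DUP      -> 1 1 1
DIV      -> 1 1
SWAP     -> 1 1
STORE 2  -> 1
PUSH 26  -> 1 26
SWAP     -> 26 1
MUL      -> 26
PUSH -18 -> 26 -18
DUP      -> 26 -18 -18
MOD      -> 26 0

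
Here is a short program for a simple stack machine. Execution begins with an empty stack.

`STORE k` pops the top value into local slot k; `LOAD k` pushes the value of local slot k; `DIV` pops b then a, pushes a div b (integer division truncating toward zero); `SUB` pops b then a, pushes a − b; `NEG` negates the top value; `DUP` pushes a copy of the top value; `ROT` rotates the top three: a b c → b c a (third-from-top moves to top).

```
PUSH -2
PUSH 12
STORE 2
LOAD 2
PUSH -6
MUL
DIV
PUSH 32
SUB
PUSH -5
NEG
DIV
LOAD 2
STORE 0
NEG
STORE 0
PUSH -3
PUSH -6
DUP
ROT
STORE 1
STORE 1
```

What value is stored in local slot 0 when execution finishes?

PUSH -2 → -2
PUSH 12 → -2 12
STORE 2 → -2
LOAD 2  → -2 12
PUSH -6 → -2 12 -6
MUL     → -2 -72
DIV     → 0
PUSH 32 → 0 32
SUB     → -32
PUSH -5 → -32 -5
NEG     → -32 5
DIV     → -6
LOAD 2  → -6 12
STORE 0 → -6
NEG     → 6
STORE 0 → (empty)
PUSH -3 → -3
PUSH -6 → -3 -6
DUP     → -3 -6 -6
ROT     → -6 -6 -3
STORE 1 → -6 -6
STORE 1 → -6

6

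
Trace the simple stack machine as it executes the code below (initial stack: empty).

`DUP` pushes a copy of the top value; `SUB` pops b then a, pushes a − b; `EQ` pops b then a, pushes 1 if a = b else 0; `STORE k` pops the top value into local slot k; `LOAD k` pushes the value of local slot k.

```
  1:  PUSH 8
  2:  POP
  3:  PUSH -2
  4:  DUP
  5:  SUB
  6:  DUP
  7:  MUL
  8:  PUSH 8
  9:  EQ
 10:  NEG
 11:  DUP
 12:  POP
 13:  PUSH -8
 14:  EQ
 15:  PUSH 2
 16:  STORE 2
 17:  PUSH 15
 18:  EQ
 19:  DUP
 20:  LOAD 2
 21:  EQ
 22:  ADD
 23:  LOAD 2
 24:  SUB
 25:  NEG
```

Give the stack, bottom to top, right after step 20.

[0, 0, 2]

PUSH 8  : [8]
POP     : []
PUSH -2 : [-2]
DUP     : [-2, -2]
SUB     : [0]
DUP     : [0, 0]
MUL     : [0]
PUSH 8  : [0, 8]
EQ      : [0]
NEG     : [0]
DUP     : [0, 0]
POP     : [0]
PUSH -8 : [0, -8]
EQ      : [0]
PUSH 2  : [0, 2]
STORE 2 : [0]
PUSH 15 : [0, 15]
EQ      : [0]
DUP     : [0, 0]
LOAD 2  : [0, 0, 2]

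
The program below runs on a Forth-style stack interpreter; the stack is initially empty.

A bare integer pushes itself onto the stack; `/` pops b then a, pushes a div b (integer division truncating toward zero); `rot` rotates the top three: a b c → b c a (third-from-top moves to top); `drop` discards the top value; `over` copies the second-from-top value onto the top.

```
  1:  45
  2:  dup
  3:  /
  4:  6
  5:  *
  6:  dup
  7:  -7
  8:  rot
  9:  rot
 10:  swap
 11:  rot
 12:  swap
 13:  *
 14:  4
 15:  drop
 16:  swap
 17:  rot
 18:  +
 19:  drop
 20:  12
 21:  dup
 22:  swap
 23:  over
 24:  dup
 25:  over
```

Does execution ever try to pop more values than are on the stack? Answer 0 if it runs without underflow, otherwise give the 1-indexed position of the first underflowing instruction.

17

45   → 45
dup  → 45 45
/    → 1
6    → 1 6
*    → 6
dup  → 6 6
-7   → 6 6 -7
rot  → 6 -7 6
rot  → -7 6 6
swap → -7 6 6
rot  → 6 6 -7
swap → 6 -7 6
*    → 6 -42
4    → 6 -42 4
drop → 6 -42
swap → -42 6
rot  — needs 3 operands, stack has 2 → underflow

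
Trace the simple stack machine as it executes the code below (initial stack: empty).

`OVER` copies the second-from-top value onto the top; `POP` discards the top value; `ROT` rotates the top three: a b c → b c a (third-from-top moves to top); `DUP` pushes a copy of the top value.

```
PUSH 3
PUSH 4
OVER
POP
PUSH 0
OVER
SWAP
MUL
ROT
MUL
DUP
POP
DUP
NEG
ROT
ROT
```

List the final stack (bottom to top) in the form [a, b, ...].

[0, 4, 0]

PUSH 3  [3]
PUSH 4  [3, 4]
OVER    [3, 4, 3]
POP     [3, 4]
PUSH 0  [3, 4, 0]
OVER    [3, 4, 0, 4]
SWAP    [3, 4, 4, 0]
MUL     [3, 4, 0]
ROT     [4, 0, 3]
MUL     [4, 0]
DUP     [4, 0, 0]
POP     [4, 0]
DUP     [4, 0, 0]
NEG     [4, 0, 0]
ROT     [0, 0, 4]
ROT     [0, 4, 0]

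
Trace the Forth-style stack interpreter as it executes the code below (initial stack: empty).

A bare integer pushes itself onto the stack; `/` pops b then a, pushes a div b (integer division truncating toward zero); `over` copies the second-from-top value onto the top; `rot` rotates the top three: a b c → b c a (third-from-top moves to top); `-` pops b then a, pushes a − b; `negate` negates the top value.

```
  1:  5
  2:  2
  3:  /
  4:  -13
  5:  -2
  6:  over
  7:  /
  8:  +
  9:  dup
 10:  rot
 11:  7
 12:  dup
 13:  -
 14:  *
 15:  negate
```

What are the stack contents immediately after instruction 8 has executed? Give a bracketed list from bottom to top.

[2, -13]

5    → 5
2    → 5 2
/    → 2
-13  → 2 -13
-2   → 2 -13 -2
over → 2 -13 -2 -13
/    → 2 -13 0
+    → 2 -13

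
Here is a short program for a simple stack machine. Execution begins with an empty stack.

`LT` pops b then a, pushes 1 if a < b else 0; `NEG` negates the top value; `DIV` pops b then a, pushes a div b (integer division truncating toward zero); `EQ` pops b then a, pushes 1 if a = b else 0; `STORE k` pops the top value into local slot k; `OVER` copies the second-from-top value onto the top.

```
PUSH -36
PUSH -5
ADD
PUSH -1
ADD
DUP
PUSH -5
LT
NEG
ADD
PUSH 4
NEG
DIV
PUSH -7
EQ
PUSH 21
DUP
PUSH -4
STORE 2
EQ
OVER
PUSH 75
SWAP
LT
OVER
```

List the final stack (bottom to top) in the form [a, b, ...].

PUSH -36 : [-36]
PUSH -5  : [-36, -5]
ADD      : [-41]
PUSH -1  : [-41, -1]
ADD      : [-42]
DUP      : [-42, -42]
PUSH -5  : [-42, -42, -5]
LT       : [-42, 1]
NEG      : [-42, -1]
ADD      : [-43]
PUSH 4   : [-43, 4]
NEG      : [-43, -4]
DIV      : [10]
PUSH -7  : [10, -7]
EQ       : [0]
PUSH 21  : [0, 21]
DUP      : [0, 21, 21]
PUSH -4  : [0, 21, 21, -4]
STORE 2  : [0, 21, 21]
EQ       : [0, 1]
OVER     : [0, 1, 0]
PUSH 75  : [0, 1, 0, 75]
SWAP     : [0, 1, 75, 0]
LT       : [0, 1, 0]
OVER     : [0, 1, 0, 1]

[0, 1, 0, 1]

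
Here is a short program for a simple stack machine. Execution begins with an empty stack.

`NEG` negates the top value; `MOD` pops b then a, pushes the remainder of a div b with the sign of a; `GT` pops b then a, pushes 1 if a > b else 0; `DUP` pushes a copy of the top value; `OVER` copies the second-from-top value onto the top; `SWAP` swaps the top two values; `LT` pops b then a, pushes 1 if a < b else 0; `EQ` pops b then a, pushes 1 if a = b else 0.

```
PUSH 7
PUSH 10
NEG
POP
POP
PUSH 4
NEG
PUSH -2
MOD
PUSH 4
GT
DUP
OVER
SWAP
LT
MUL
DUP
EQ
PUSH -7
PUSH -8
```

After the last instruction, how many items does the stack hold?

3

PUSH 7  : [7]
PUSH 10 : [7, 10]
NEG     : [7, -10]
POP     : [7]
POP     : []
PUSH 4  : [4]
NEG     : [-4]
PUSH -2 : [-4, -2]
MOD     : [0]
PUSH 4  : [0, 4]
GT      : [0]
DUP     : [0, 0]
OVER    : [0, 0, 0]
SWAP    : [0, 0, 0]
LT      : [0, 0]
MUL     : [0]
DUP     : [0, 0]
EQ      : [1]
PUSH -7 : [1, -7]
PUSH -8 : [1, -7, -8]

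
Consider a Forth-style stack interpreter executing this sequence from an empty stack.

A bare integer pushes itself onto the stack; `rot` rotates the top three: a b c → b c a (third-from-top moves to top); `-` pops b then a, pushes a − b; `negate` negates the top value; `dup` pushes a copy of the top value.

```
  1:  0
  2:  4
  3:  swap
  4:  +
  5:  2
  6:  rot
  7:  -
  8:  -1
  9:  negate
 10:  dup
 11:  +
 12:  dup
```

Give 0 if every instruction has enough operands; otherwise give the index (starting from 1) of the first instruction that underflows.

6

0    -> [0]
4    -> [0, 4]
swap -> [4, 0]
+    -> [4]
2    -> [4, 2]
rot  — needs 3 operands, stack has 2 → underflow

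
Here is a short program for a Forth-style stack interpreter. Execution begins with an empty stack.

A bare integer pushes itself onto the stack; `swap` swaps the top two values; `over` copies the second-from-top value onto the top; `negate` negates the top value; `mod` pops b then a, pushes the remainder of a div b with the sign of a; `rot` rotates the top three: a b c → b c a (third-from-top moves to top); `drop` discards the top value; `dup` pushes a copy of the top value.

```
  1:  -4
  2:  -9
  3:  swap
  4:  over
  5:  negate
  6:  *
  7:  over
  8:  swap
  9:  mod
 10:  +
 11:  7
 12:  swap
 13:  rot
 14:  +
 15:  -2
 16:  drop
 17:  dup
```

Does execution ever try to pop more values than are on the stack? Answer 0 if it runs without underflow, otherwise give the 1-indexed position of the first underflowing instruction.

13

-4     : -4
-9     : -4 -9
swap   : -9 -4
over   : -9 -4 -9
negate : -9 -4 9
*      : -9 -36
over   : -9 -36 -9
swap   : -9 -9 -36
mod    : -9 -9
+      : -18
7      : -18 7
swap   : 7 -18
rot  — needs 3 operands, stack has 2 → underflow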